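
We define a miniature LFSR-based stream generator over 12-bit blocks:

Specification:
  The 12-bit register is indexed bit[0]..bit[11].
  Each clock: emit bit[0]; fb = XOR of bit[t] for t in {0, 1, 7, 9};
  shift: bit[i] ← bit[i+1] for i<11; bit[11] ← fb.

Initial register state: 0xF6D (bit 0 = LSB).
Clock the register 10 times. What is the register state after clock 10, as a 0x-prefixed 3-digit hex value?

reg_0 = 0xF6D
clock 1: out=1, reg = 0x7B6
clock 2: out=0, reg = 0xBDB
clock 3: out=1, reg = 0x5ED
clock 4: out=1, reg = 0x2F6
clock 5: out=0, reg = 0x97B
clock 6: out=1, reg = 0x4BD
clock 7: out=1, reg = 0x25E
clock 8: out=0, reg = 0x12F
clock 9: out=1, reg = 0x097
clock 10: out=1, reg = 0x84B

0x84B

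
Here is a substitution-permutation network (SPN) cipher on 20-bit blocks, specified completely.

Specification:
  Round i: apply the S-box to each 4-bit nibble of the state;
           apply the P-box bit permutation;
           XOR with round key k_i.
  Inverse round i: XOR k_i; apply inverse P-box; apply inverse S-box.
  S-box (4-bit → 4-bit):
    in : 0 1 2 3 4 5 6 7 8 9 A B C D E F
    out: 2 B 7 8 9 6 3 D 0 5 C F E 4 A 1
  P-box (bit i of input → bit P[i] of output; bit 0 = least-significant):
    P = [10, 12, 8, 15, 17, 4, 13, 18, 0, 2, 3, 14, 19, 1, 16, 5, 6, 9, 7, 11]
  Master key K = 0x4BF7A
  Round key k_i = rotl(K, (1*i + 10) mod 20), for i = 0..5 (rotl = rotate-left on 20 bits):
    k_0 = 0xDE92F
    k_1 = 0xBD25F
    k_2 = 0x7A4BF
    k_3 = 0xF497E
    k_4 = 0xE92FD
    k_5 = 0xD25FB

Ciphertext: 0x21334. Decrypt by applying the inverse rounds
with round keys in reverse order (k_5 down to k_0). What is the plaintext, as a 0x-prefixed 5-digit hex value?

0x9ECED

s_0 = ciphertext = 0x21334
s_1 = InvRound(s_0, k_5) = 0x22276
s_2 = InvRound(s_1, k_4) = 0xD69AE
s_3 = InvRound(s_2, k_3) = 0x98828
s_4 = InvRound(s_3, k_2) = 0xA66BF
s_5 = InvRound(s_4, k_1) = 0x9A8D1
s_6 = InvRound(s_5, k_0) = 0x9ECED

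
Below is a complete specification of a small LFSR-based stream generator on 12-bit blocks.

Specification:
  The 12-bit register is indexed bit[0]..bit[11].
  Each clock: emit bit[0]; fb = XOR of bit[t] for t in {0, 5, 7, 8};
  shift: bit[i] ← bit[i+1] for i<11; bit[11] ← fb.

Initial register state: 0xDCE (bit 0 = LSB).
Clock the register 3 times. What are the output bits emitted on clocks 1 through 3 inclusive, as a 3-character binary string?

011

reg_0 = 0xDCE
clock 1: out=0, reg = 0x6E7
clock 2: out=1, reg = 0xB73
clock 3: out=1, reg = 0xDB9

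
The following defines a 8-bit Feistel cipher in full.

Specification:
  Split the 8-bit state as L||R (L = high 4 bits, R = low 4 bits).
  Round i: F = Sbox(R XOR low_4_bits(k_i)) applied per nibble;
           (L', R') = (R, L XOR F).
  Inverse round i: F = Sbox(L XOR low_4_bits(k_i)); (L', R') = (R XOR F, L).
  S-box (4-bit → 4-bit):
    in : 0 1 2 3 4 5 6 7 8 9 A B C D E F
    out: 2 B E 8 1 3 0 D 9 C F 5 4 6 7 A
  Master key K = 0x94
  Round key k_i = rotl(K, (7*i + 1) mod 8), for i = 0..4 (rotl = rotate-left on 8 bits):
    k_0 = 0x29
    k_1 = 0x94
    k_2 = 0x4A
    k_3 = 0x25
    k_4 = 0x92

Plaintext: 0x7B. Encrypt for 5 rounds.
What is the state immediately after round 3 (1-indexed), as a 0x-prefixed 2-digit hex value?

0xD4

s_0 = plaintext = 0x7B
s_1 = Round(s_0, k_0) = 0xB9
s_2 = Round(s_1, k_1) = 0x9D
s_3 = Round(s_2, k_2) = 0xD4
s_4 = Round(s_3, k_3) = 0x46
s_5 = Round(s_4, k_4) = 0x65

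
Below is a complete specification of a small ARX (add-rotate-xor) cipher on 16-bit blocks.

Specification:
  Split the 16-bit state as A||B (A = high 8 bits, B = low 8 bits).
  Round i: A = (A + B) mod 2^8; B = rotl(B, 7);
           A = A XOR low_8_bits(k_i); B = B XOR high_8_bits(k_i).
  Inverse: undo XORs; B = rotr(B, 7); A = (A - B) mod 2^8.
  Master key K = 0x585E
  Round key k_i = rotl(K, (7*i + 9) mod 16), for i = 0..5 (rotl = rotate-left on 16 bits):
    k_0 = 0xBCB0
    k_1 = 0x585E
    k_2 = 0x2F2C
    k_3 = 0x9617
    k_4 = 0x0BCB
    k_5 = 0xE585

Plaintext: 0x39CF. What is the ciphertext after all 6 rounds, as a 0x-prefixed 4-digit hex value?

0xD57F

s_0 = plaintext = 0x39CF
s_1 = Round(s_0, k_0) = 0xB85B
s_2 = Round(s_1, k_1) = 0x4DF5
s_3 = Round(s_2, k_2) = 0x6ED5
s_4 = Round(s_3, k_3) = 0x547C
s_5 = Round(s_4, k_4) = 0x1B35
s_6 = Round(s_5, k_5) = 0xD57F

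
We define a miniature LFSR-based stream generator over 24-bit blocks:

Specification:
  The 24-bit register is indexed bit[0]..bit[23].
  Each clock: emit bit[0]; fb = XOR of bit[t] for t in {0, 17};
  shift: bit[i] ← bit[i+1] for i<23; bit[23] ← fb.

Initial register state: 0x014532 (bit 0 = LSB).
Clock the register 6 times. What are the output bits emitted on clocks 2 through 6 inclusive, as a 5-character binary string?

10011

reg_0 = 0x014532
clock 1: out=0, reg = 0x00A299
clock 2: out=1, reg = 0x80514C
clock 3: out=0, reg = 0x4028A6
clock 4: out=0, reg = 0x201453
clock 5: out=1, reg = 0x900A29
clock 6: out=1, reg = 0xC80514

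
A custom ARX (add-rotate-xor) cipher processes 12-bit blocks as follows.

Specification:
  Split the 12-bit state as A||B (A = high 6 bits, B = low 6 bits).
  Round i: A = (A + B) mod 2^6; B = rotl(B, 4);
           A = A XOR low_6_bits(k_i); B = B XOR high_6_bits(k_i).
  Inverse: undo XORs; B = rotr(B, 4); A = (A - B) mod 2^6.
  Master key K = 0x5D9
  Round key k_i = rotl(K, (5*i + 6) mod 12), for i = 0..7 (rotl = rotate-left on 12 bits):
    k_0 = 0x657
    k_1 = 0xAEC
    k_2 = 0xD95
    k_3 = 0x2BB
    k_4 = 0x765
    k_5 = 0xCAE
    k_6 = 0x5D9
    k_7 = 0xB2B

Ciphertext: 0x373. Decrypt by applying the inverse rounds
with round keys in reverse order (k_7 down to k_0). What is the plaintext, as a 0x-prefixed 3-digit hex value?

s_0 = ciphertext = 0x373
s_1 = InvRound(s_0, k_7) = 0xA7D
s_2 = InvRound(s_1, k_6) = 0x1AA
s_3 = InvRound(s_2, k_5) = 0x1E1
s_4 = InvRound(s_3, k_4) = 0xBF3
s_5 = InvRound(s_4, k_3) = 0xB67
s_6 = InvRound(s_5, k_2) = 0xCC5
s_7 = InvRound(s_6, k_1) = 0x97A
s_8 = InvRound(s_7, k_0) = 0x90E

0x90E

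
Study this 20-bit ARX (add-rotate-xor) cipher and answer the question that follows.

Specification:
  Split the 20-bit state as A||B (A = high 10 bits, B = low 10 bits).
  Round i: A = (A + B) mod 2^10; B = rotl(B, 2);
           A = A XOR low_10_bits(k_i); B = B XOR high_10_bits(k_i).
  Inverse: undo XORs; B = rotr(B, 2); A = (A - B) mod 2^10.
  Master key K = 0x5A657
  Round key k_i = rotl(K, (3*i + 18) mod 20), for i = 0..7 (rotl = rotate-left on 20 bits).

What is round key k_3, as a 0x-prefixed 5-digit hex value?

K = 0x5A657
k_0 = rotl(K, (3*0+18) mod 20) = rotl(K, 18) = 0xD6995
k_1 = rotl(K, (3*1+18) mod 20) = rotl(K, 1) = 0xB4CAE
k_2 = rotl(K, (3*2+18) mod 20) = rotl(K, 4) = 0xA6575
k_3 = rotl(K, (3*3+18) mod 20) = rotl(K, 7) = 0x32BAD

0x32BAD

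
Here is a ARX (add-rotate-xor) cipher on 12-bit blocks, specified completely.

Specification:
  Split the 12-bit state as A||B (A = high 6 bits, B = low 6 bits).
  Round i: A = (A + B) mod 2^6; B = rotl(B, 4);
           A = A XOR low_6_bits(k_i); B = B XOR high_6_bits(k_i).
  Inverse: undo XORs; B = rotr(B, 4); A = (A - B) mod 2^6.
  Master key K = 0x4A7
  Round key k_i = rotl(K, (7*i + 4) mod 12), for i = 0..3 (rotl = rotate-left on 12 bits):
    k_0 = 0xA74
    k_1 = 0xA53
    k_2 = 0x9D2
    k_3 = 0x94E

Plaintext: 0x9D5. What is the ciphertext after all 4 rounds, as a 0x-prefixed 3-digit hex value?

0xCC6

s_0 = plaintext = 0x9D5
s_1 = Round(s_0, k_0) = 0x23C
s_2 = Round(s_1, k_1) = 0x5E6
s_3 = Round(s_2, k_2) = 0xBCE
s_4 = Round(s_3, k_3) = 0xCC6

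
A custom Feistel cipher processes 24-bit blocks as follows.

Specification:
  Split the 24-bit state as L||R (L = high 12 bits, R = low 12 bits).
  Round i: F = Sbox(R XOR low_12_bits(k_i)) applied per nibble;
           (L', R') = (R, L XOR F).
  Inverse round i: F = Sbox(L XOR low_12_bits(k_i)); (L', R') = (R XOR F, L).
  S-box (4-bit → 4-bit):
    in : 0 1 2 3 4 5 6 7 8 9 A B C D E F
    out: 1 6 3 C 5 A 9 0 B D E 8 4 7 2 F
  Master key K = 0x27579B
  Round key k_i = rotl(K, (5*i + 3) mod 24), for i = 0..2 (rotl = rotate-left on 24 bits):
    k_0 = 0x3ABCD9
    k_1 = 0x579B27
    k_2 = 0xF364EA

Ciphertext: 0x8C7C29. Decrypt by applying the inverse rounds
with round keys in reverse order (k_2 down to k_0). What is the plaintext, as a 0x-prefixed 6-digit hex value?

s_0 = ciphertext = 0x8C7C29
s_1 = InvRound(s_0, k_2) = 0x81E8C7
s_2 = InvRound(s_1, k_1) = 0x40A81E
s_3 = InvRound(s_2, k_0) = 0x36240A

0x36240A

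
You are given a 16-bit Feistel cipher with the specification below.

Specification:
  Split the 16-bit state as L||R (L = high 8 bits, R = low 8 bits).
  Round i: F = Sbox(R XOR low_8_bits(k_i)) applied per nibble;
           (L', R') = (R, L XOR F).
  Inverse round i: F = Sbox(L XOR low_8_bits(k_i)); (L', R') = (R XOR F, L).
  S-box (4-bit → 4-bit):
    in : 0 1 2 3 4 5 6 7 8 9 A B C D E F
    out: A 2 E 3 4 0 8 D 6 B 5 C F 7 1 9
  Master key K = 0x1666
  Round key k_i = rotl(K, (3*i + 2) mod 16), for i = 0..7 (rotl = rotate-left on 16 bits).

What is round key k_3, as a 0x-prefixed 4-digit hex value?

K = 0x1666
k_0 = rotl(K, (3*0+2) mod 16) = rotl(K, 2) = 0x5998
k_1 = rotl(K, (3*1+2) mod 16) = rotl(K, 5) = 0xCCC2
k_2 = rotl(K, (3*2+2) mod 16) = rotl(K, 8) = 0x6616
k_3 = rotl(K, (3*3+2) mod 16) = rotl(K, 11) = 0x30B3

0x30B3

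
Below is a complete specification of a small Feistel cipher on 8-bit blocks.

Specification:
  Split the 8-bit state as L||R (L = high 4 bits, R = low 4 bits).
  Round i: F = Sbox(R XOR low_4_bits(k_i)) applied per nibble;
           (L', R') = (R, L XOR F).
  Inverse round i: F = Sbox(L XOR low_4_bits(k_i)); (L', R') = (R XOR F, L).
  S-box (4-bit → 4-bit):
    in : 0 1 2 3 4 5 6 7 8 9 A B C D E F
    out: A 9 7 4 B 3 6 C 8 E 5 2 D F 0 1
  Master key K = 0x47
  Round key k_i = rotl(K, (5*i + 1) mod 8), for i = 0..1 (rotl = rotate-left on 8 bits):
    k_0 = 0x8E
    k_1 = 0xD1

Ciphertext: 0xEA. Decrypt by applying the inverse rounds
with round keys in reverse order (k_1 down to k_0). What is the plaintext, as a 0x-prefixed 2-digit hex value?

s_0 = ciphertext = 0xEA
s_1 = InvRound(s_0, k_1) = 0xBE
s_2 = InvRound(s_1, k_0) = 0xDB

0xDB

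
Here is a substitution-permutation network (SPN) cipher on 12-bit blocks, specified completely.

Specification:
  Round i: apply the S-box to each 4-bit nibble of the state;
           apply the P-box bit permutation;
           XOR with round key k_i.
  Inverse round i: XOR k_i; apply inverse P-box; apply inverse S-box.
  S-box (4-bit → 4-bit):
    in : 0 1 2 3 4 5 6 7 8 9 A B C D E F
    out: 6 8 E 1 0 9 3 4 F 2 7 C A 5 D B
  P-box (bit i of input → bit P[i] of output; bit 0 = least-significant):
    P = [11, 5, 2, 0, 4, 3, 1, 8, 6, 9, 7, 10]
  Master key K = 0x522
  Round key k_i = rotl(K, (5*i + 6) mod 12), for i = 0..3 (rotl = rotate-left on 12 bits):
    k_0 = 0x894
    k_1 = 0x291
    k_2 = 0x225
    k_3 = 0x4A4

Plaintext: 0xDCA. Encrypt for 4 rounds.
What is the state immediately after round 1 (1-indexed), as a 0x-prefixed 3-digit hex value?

0x178

s_0 = plaintext = 0xDCA
s_1 = Round(s_0, k_0) = 0x178
s_2 = Round(s_1, k_1) = 0xEB6
s_3 = Round(s_2, k_2) = 0xFC7
s_4 = Round(s_3, k_3) = 0x3E8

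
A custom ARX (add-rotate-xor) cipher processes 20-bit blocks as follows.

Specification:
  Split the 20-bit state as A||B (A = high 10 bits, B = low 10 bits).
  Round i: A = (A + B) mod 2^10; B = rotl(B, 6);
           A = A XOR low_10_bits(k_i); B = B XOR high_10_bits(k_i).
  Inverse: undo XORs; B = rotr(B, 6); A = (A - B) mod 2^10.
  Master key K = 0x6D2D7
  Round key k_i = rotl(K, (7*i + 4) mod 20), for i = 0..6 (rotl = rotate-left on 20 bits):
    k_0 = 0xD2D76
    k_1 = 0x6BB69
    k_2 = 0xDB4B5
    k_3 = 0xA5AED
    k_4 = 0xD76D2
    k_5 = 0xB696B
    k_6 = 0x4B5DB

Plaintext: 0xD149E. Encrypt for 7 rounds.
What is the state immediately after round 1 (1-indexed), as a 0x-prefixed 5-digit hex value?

0xA54C2

s_0 = plaintext = 0xD149E
s_1 = Round(s_0, k_0) = 0xA54C2
s_2 = Round(s_1, k_1) = 0x0F922
s_3 = Round(s_2, k_2) = 0x757FF
s_4 = Round(s_3, k_3) = 0xCE569
s_5 = Round(s_4, k_4) = 0x9C10B
s_6 = Round(s_5, k_5) = 0x8400A
s_7 = Round(s_6, k_6) = 0xF07AD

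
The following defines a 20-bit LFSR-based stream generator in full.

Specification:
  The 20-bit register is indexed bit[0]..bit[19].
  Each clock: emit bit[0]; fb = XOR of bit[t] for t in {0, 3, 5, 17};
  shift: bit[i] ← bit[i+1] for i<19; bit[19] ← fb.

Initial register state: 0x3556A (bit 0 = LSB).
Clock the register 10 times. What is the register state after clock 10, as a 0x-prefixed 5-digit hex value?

0xD14D5

reg_0 = 0x3556A
clock 1: out=0, reg = 0x9AAB5
clock 2: out=1, reg = 0x4D55A
clock 3: out=0, reg = 0xA6AAD
clock 4: out=1, reg = 0x53556
clock 5: out=0, reg = 0x29AAB
clock 6: out=1, reg = 0x14D55
clock 7: out=1, reg = 0x8A6AA
clock 8: out=0, reg = 0x45355
clock 9: out=1, reg = 0xA29AA
clock 10: out=0, reg = 0xD14D5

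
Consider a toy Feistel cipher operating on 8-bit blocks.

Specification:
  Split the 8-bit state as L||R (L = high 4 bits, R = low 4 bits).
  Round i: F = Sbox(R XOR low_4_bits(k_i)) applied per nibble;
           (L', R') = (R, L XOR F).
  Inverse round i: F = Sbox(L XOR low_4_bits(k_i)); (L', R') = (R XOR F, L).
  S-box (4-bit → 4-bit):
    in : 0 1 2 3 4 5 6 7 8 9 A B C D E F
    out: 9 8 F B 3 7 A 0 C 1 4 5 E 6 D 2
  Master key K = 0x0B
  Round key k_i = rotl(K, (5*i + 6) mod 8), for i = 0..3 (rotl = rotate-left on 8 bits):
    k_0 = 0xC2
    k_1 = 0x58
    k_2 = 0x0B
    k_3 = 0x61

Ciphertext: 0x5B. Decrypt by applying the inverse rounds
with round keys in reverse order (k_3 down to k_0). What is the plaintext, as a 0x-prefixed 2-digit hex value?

0x72

s_0 = ciphertext = 0x5B
s_1 = InvRound(s_0, k_3) = 0x85
s_2 = InvRound(s_1, k_2) = 0xE8
s_3 = InvRound(s_2, k_1) = 0x2E
s_4 = InvRound(s_3, k_0) = 0x72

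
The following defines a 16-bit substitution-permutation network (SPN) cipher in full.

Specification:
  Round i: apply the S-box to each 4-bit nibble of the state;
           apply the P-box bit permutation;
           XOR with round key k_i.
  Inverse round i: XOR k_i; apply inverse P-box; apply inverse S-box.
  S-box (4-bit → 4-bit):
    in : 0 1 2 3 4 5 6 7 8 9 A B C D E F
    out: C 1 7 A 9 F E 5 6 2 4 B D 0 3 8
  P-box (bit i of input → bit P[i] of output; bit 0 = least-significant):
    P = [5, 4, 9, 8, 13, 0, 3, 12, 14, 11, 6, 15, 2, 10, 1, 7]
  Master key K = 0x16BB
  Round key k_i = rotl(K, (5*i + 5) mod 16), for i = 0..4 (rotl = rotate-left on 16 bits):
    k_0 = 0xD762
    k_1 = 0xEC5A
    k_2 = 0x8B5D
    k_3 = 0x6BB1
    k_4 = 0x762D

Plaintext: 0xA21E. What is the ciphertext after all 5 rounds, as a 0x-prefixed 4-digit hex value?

s_0 = plaintext = 0xA21E
s_1 = Round(s_0, k_0) = 0xBF10
s_2 = Round(s_1, k_1) = 0x4BDE
s_3 = Round(s_2, k_2) = 0x43E9
s_4 = Round(s_3, k_3) = 0xC324
s_5 = Round(s_4, k_4) = 0xDF82

0xDF82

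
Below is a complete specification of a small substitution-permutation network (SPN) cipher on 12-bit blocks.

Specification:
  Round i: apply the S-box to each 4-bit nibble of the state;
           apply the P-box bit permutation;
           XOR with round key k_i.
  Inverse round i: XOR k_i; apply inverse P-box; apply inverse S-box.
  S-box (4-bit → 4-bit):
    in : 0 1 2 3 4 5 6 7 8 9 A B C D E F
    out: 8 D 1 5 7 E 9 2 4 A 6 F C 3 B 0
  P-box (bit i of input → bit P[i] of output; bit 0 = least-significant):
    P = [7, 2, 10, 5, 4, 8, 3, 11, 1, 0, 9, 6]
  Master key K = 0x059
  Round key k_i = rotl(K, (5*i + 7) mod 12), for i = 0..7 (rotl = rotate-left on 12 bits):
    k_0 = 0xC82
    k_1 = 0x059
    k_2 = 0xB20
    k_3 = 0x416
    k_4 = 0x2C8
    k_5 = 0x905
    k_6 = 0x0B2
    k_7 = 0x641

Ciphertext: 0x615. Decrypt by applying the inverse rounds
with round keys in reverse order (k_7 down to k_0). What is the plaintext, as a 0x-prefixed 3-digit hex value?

0x896

s_0 = ciphertext = 0x615
s_1 = InvRound(s_0, k_7) = 0x027
s_2 = InvRound(s_1, k_6) = 0x72D
s_3 = InvRound(s_2, k_5) = 0x8CC
s_4 = InvRound(s_3, k_4) = 0x807
s_5 = InvRound(s_4, k_3) = 0x768
s_6 = InvRound(s_5, k_2) = 0x0C8
s_7 = InvRound(s_6, k_1) = 0x722
s_8 = InvRound(s_7, k_0) = 0x896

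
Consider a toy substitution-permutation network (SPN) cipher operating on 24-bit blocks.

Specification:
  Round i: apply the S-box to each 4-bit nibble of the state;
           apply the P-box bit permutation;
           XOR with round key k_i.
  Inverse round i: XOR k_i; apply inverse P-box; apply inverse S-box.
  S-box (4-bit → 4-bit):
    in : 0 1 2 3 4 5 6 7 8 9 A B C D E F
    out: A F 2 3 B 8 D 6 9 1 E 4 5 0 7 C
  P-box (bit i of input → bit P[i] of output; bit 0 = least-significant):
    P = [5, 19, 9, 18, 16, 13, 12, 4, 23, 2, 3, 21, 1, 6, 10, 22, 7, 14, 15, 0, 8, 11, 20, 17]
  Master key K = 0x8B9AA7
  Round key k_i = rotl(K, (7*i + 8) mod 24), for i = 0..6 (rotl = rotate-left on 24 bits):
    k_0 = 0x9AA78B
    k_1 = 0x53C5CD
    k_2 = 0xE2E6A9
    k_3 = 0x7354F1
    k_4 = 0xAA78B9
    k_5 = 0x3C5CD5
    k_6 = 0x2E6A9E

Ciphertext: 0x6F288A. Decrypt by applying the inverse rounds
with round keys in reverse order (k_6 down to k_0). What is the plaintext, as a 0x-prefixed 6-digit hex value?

0x231FE9

s_0 = ciphertext = 0x6F288A
s_1 = InvRound(s_0, k_6) = 0xD2528B
s_2 = InvRound(s_1, k_5) = 0x0D115A
s_3 = InvRound(s_2, k_4) = 0x443838
s_4 = InvRound(s_3, k_3) = 0xA47F35
s_5 = InvRound(s_4, k_2) = 0x4C57F5
s_6 = InvRound(s_5, k_1) = 0xFBDB61
s_7 = InvRound(s_6, k_0) = 0x231FE9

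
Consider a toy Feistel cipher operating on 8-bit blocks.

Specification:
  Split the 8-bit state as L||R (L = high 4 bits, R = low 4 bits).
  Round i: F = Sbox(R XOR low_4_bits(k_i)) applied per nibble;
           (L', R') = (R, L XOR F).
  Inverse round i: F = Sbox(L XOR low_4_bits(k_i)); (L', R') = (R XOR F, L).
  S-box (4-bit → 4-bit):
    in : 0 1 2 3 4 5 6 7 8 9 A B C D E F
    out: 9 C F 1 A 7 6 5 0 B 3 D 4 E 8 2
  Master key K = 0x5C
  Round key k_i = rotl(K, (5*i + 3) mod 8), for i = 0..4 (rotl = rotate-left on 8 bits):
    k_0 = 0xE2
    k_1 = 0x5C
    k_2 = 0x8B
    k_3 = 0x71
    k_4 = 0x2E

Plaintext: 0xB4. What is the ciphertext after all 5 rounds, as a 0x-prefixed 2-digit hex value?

0x6C

s_0 = plaintext = 0xB4
s_1 = Round(s_0, k_0) = 0x4D
s_2 = Round(s_1, k_1) = 0xD8
s_3 = Round(s_2, k_2) = 0x8C
s_4 = Round(s_3, k_3) = 0xC6
s_5 = Round(s_4, k_4) = 0x6C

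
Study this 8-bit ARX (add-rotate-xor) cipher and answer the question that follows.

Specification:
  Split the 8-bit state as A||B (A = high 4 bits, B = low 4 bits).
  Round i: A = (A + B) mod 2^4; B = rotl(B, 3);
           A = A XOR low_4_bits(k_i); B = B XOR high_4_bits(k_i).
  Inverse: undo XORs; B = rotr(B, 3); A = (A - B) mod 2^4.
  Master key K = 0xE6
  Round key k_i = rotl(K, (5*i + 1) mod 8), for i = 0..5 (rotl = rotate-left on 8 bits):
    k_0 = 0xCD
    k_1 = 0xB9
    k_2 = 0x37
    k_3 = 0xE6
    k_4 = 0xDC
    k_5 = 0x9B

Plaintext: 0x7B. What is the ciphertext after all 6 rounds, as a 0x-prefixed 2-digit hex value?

0x99

s_0 = plaintext = 0x7B
s_1 = Round(s_0, k_0) = 0xF1
s_2 = Round(s_1, k_1) = 0x93
s_3 = Round(s_2, k_2) = 0xBA
s_4 = Round(s_3, k_3) = 0x3B
s_5 = Round(s_4, k_4) = 0x20
s_6 = Round(s_5, k_5) = 0x99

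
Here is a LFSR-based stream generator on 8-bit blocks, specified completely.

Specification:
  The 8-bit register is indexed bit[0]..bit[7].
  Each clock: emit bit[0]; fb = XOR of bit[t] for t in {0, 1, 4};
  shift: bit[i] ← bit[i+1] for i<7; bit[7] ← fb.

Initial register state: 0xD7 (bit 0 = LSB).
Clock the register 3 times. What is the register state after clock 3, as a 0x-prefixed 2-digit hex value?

reg_0 = 0xD7
clock 1: out=1, reg = 0xEB
clock 2: out=1, reg = 0x75
clock 3: out=1, reg = 0x3A

0x3A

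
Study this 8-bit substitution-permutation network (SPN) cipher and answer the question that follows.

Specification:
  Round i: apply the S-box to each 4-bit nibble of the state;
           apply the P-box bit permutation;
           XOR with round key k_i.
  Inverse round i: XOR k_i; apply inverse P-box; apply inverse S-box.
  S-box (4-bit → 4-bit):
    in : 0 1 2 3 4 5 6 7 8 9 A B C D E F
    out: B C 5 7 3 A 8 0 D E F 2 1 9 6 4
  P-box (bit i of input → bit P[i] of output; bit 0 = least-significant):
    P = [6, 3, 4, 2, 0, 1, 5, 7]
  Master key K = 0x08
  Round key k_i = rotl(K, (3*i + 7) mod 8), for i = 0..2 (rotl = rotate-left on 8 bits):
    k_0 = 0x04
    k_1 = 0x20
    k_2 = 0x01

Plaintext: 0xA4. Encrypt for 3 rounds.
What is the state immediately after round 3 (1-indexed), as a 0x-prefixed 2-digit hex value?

0xF1

s_0 = plaintext = 0xA4
s_1 = Round(s_0, k_0) = 0xEF
s_2 = Round(s_1, k_1) = 0x12
s_3 = Round(s_2, k_2) = 0xF1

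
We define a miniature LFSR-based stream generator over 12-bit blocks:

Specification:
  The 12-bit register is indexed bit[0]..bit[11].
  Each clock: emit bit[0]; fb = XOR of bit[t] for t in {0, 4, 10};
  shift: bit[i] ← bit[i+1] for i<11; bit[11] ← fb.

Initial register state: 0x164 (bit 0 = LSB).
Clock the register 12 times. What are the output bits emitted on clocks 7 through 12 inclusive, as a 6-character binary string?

reg_0 = 0x164
clock 1: out=0, reg = 0x0B2
clock 2: out=0, reg = 0x859
clock 3: out=1, reg = 0x42C
clock 4: out=0, reg = 0xA16
clock 5: out=0, reg = 0xD0B
clock 6: out=1, reg = 0x685
clock 7: out=1, reg = 0x342
clock 8: out=0, reg = 0x1A1
clock 9: out=1, reg = 0x8D0
clock 10: out=0, reg = 0xC68
clock 11: out=0, reg = 0xE34
clock 12: out=0, reg = 0x71A

101000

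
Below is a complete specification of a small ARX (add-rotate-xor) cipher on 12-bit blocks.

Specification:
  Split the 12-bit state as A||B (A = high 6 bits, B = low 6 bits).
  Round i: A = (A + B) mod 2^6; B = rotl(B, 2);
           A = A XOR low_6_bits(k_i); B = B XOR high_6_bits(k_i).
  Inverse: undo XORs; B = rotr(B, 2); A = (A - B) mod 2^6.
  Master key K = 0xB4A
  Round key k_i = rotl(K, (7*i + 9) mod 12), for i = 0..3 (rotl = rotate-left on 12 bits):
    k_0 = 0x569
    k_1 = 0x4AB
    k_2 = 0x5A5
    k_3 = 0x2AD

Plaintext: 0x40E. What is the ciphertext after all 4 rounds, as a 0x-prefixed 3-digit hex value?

s_0 = plaintext = 0x40E
s_1 = Round(s_0, k_0) = 0xDED
s_2 = Round(s_1, k_1) = 0x3E4
s_3 = Round(s_2, k_2) = 0x584
s_4 = Round(s_3, k_3) = 0xDDA

0xDDA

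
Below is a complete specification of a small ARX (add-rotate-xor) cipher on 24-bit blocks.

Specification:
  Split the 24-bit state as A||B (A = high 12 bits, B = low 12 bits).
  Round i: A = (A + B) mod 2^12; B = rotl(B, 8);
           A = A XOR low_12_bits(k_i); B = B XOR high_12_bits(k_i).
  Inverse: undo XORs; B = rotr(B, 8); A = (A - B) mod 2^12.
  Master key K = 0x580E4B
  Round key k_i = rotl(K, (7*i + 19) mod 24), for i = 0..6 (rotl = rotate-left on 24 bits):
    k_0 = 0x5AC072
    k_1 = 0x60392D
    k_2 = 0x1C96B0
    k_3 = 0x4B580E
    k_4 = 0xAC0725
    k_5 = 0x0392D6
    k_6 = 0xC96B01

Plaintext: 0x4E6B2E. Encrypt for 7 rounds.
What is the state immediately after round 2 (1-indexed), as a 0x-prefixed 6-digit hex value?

0x2A98B2

s_0 = plaintext = 0x4E6B2E
s_1 = Round(s_0, k_0) = 0x066B1E
s_2 = Round(s_1, k_1) = 0x2A98B2
s_3 = Round(s_2, k_2) = 0xDEB342
s_4 = Round(s_3, k_3) = 0x923681
s_5 = Round(s_4, k_4) = 0x881BA8
s_6 = Round(s_5, k_5) = 0x6FF883
s_7 = Round(s_6, k_6) = 0x483F1E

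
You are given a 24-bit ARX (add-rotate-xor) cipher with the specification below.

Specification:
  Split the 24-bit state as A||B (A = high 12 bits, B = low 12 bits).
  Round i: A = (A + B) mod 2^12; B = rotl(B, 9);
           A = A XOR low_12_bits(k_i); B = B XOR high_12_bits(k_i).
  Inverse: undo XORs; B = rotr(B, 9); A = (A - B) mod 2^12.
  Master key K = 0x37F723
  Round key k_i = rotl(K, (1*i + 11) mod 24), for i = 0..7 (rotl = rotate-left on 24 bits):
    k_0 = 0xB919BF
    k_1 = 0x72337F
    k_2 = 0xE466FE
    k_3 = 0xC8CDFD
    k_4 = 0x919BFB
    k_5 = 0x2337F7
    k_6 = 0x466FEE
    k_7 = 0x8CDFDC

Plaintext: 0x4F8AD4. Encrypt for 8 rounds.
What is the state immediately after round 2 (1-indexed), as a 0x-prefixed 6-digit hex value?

s_0 = plaintext = 0x4F8AD4
s_1 = Round(s_0, k_0) = 0x6732CB
s_2 = Round(s_1, k_1) = 0xA4117A
s_3 = Round(s_2, k_2) = 0xD45A69
s_4 = Round(s_3, k_3) = 0xA53FC1
s_5 = Round(s_4, k_4) = 0x1EFAE1
s_6 = Round(s_5, k_5) = 0xB2716F
s_7 = Round(s_6, k_6) = 0x378A4B
s_8 = Round(s_7, k_7) = 0x21FF84

0xA4117A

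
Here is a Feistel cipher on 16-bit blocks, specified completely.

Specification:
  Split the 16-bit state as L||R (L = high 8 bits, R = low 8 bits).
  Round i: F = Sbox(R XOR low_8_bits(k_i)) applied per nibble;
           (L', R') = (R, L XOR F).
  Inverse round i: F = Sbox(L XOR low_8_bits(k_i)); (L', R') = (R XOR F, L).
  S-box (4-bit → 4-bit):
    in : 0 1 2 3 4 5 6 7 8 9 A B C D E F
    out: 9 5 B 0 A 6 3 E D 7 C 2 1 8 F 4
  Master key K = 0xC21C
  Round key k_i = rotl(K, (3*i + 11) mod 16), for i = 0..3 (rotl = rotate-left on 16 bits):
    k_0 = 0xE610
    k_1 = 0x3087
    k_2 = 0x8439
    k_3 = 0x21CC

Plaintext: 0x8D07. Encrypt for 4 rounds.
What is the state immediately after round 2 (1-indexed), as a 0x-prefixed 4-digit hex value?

0xD36D

s_0 = plaintext = 0x8D07
s_1 = Round(s_0, k_0) = 0x07D3
s_2 = Round(s_1, k_1) = 0xD36D
s_3 = Round(s_2, k_2) = 0x6DB9
s_4 = Round(s_3, k_3) = 0xB98B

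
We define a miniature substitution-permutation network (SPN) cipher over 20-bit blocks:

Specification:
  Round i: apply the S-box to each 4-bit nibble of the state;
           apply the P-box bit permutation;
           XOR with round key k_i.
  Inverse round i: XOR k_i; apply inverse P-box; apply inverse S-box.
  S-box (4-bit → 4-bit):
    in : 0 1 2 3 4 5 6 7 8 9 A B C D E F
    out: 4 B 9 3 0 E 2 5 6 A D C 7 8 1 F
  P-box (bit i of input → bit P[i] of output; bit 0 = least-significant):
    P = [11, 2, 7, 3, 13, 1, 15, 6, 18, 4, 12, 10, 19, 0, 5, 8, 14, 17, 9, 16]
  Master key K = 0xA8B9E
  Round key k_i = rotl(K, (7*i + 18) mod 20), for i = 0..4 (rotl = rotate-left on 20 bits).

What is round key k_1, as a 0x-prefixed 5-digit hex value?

0x173D5

K = 0xA8B9E
k_0 = rotl(K, (7*0+18) mod 20) = rotl(K, 18) = 0xAA2E7
k_1 = rotl(K, (7*1+18) mod 20) = rotl(K, 5) = 0x173D5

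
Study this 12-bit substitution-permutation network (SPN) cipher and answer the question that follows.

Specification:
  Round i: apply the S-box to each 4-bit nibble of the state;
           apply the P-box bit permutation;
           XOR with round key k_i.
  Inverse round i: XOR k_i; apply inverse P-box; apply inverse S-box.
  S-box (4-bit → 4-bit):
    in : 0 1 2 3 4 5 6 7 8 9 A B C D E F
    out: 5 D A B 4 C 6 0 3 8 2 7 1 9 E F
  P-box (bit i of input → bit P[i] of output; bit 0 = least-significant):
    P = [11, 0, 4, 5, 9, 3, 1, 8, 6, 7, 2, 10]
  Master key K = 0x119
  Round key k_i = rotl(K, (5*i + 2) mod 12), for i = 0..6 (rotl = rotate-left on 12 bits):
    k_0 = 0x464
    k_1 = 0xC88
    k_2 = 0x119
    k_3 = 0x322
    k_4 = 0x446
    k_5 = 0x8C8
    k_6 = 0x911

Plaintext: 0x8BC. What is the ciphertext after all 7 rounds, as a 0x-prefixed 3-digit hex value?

0x8BF

s_0 = plaintext = 0x8BC
s_1 = Round(s_0, k_0) = 0xEAE
s_2 = Round(s_1, k_1) = 0x835
s_3 = Round(s_2, k_2) = 0x2E1
s_4 = Round(s_3, k_3) = 0xE98
s_5 = Round(s_4, k_4) = 0x9C3
s_6 = Round(s_5, k_5) = 0x6E9
s_7 = Round(s_6, k_6) = 0x8BF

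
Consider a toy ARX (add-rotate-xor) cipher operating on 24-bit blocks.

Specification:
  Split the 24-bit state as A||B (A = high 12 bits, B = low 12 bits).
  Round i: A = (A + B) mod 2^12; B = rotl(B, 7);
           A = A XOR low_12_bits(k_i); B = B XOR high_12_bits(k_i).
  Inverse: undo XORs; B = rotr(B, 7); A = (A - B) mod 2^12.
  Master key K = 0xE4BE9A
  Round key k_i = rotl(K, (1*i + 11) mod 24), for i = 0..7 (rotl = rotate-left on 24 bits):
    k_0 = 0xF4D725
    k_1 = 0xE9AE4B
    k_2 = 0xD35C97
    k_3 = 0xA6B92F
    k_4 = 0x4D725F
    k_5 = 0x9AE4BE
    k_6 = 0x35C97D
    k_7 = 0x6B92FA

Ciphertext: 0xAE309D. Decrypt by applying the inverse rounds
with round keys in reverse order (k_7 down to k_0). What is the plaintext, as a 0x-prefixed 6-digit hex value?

0xA6E1F0

s_0 = ciphertext = 0xAE309D
s_1 = InvRound(s_0, k_7) = 0x38D48C
s_2 = InvRound(s_1, k_6) = 0x0E1A0F
s_3 = InvRound(s_2, k_5) = 0x038427
s_4 = InvRound(s_3, k_4) = 0x466E01
s_5 = InvRound(s_4, k_3) = 0x001D48
s_6 = InvRound(s_5, k_2) = 0xCF6FA0
s_7 = InvRound(s_6, k_1) = 0xB7B742
s_8 = InvRound(s_7, k_0) = 0xA6E1F0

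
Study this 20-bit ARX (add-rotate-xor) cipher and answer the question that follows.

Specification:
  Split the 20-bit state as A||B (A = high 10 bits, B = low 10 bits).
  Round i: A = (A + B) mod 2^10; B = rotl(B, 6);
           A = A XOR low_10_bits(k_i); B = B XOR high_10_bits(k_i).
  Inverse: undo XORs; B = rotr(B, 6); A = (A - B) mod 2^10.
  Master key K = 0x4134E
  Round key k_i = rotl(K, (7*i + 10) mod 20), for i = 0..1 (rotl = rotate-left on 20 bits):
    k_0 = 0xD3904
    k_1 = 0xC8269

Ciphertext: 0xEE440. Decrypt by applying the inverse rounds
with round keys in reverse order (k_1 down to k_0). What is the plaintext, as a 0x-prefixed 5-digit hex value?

s_0 = ciphertext = 0xEE440
s_1 = InvRound(s_0, k_1) = 0xF0E0D
s_2 = InvRound(s_1, k_0) = 0xA4835

0xA4835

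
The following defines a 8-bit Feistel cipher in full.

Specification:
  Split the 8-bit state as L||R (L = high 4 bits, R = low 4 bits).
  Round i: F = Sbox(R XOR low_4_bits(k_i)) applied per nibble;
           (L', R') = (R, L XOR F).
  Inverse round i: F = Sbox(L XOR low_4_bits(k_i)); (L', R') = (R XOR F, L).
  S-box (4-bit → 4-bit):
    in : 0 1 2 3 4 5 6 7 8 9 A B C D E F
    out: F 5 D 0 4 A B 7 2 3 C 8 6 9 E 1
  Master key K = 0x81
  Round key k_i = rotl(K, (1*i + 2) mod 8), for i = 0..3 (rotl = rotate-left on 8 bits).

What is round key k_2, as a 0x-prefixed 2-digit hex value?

0x18

K = 0x81
k_0 = rotl(K, (1*0+2) mod 8) = rotl(K, 2) = 0x06
k_1 = rotl(K, (1*1+2) mod 8) = rotl(K, 3) = 0x0C
k_2 = rotl(K, (1*2+2) mod 8) = rotl(K, 4) = 0x18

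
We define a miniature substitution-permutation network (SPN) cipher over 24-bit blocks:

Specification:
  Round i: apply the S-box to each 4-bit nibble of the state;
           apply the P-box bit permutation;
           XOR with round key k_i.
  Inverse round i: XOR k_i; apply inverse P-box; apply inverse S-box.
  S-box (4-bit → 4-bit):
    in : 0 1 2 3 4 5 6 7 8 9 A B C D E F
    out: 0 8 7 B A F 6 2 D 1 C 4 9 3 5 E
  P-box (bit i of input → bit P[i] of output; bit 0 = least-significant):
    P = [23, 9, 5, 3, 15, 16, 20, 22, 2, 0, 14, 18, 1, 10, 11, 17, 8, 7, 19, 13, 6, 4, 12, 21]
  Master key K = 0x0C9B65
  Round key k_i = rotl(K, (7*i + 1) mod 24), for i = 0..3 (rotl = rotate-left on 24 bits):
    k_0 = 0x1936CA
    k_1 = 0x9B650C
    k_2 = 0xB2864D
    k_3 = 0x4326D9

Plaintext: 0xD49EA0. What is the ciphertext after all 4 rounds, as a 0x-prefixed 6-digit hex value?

s_0 = plaintext = 0xD49EA0
s_1 = Round(s_0, k_0) = 0x49561C
s_2 = Round(s_1, k_1) = 0x792817
s_3 = Round(s_2, k_2) = 0xF6C95B
s_4 = Round(s_3, k_3) = 0x38B66F

0x38B66F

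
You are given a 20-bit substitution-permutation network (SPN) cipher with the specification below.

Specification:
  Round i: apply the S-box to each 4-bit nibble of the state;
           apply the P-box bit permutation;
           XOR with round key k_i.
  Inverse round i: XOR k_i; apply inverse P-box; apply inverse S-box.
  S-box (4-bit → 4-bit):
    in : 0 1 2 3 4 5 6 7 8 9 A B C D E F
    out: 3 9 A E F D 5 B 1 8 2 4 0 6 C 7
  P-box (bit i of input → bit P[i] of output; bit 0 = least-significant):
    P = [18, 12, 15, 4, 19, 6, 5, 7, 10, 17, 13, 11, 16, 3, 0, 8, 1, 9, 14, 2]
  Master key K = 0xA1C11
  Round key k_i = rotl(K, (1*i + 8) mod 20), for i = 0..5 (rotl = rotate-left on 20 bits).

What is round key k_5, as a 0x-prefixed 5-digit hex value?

K = 0xA1C11
k_0 = rotl(K, (1*0+8) mod 20) = rotl(K, 8) = 0xC11A1
k_1 = rotl(K, (1*1+8) mod 20) = rotl(K, 9) = 0x82343
k_2 = rotl(K, (1*2+8) mod 20) = rotl(K, 10) = 0x04687
k_3 = rotl(K, (1*3+8) mod 20) = rotl(K, 11) = 0x08D0E
k_4 = rotl(K, (1*4+8) mod 20) = rotl(K, 12) = 0x11A1C
k_5 = rotl(K, (1*5+8) mod 20) = rotl(K, 13) = 0x23438

0x23438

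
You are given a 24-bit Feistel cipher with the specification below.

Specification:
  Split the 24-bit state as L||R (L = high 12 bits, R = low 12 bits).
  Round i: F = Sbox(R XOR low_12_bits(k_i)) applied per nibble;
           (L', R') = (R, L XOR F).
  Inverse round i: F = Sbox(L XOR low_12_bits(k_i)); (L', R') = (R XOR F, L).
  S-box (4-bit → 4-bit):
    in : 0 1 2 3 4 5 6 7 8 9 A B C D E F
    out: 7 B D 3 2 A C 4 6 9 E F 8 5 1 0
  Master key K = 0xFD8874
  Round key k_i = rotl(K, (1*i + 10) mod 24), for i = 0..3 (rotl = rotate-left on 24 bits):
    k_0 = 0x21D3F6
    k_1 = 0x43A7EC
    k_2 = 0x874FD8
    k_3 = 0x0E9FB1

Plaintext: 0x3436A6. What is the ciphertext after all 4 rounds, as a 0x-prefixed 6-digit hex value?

s_0 = plaintext = 0x3436A6
s_1 = Round(s_0, k_0) = 0x6A69E4
s_2 = Round(s_1, k_1) = 0x9E47D0
s_3 = Round(s_2, k_2) = 0x7D0F92
s_4 = Round(s_3, k_3) = 0xF92003

0xF92003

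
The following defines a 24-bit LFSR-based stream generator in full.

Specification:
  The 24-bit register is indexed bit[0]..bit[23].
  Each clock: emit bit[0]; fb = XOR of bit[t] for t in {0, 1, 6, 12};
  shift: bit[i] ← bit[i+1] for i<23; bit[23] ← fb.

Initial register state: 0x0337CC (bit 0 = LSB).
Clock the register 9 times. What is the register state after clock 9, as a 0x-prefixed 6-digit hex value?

0x63019B

reg_0 = 0x0337CC
clock 1: out=0, reg = 0x019BE6
clock 2: out=0, reg = 0x80CDF3
clock 3: out=1, reg = 0xC066F9
clock 4: out=1, reg = 0x60337C
clock 5: out=0, reg = 0x3019BE
clock 6: out=0, reg = 0x180CDF
clock 7: out=1, reg = 0x8C066F
clock 8: out=1, reg = 0xC60337
clock 9: out=1, reg = 0x63019B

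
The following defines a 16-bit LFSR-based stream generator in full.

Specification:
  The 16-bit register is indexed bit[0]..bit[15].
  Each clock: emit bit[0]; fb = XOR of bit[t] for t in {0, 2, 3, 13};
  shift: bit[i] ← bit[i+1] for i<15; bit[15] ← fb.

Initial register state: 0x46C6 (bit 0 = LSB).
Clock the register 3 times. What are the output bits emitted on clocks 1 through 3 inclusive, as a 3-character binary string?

011

reg_0 = 0x46C6
clock 1: out=0, reg = 0xA363
clock 2: out=1, reg = 0x51B1
clock 3: out=1, reg = 0xA8D8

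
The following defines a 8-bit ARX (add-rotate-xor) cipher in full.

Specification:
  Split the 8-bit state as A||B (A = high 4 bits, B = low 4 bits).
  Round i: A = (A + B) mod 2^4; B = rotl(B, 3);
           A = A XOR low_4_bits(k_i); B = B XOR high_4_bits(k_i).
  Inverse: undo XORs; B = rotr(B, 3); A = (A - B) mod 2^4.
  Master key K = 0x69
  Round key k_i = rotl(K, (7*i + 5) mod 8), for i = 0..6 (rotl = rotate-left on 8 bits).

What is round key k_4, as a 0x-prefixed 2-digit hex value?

K = 0x69
k_0 = rotl(K, (7*0+5) mod 8) = rotl(K, 5) = 0x2D
k_1 = rotl(K, (7*1+5) mod 8) = rotl(K, 4) = 0x96
k_2 = rotl(K, (7*2+5) mod 8) = rotl(K, 3) = 0x4B
k_3 = rotl(K, (7*3+5) mod 8) = rotl(K, 2) = 0xA5
k_4 = rotl(K, (7*4+5) mod 8) = rotl(K, 1) = 0xD2

0xD2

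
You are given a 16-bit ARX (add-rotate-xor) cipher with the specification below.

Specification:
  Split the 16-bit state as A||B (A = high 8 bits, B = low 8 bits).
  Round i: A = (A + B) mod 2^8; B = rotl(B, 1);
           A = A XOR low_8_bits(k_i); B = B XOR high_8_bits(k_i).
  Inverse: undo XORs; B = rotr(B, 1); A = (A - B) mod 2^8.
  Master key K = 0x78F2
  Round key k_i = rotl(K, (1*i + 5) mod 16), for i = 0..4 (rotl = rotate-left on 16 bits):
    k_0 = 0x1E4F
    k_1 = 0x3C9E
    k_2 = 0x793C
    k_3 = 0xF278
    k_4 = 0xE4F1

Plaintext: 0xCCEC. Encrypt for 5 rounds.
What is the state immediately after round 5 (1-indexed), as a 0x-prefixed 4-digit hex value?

0xB279

s_0 = plaintext = 0xCCEC
s_1 = Round(s_0, k_0) = 0xF7C7
s_2 = Round(s_1, k_1) = 0x20B3
s_3 = Round(s_2, k_2) = 0xEF1E
s_4 = Round(s_3, k_3) = 0x75CE
s_5 = Round(s_4, k_4) = 0xB279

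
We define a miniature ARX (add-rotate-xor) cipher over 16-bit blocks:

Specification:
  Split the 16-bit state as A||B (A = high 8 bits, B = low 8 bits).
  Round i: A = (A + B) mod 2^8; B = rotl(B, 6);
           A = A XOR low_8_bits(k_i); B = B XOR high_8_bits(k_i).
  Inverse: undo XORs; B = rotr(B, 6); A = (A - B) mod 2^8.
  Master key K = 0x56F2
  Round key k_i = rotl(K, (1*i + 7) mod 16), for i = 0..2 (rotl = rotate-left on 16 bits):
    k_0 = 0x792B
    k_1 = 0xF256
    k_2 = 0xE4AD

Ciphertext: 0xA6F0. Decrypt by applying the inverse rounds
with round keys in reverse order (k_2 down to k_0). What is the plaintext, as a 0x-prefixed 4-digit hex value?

s_0 = ciphertext = 0xA6F0
s_1 = InvRound(s_0, k_2) = 0xBB50
s_2 = InvRound(s_1, k_1) = 0x638A
s_3 = InvRound(s_2, k_0) = 0x79CF

0x79CF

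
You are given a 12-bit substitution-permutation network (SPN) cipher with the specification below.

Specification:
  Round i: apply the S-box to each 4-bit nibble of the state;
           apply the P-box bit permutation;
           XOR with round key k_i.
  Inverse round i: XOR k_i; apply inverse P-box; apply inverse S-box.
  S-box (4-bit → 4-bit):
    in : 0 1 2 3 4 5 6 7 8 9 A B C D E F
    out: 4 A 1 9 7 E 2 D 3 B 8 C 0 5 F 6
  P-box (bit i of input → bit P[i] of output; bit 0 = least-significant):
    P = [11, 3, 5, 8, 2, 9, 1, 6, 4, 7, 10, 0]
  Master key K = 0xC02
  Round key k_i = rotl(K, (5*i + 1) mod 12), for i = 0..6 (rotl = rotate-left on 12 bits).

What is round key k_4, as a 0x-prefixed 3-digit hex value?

K = 0xC02
k_0 = rotl(K, (5*0+1) mod 12) = rotl(K, 1) = 0x805
k_1 = rotl(K, (5*1+1) mod 12) = rotl(K, 6) = 0x0B0
k_2 = rotl(K, (5*2+1) mod 12) = rotl(K, 11) = 0x601
k_3 = rotl(K, (5*3+1) mod 12) = rotl(K, 4) = 0x02C
k_4 = rotl(K, (5*4+1) mod 12) = rotl(K, 9) = 0x580

0x580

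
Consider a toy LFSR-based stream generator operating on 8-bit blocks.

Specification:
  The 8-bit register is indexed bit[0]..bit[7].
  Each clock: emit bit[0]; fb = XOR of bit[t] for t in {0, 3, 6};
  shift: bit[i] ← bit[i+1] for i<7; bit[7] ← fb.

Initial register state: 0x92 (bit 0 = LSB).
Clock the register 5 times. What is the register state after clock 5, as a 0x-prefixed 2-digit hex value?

reg_0 = 0x92
clock 1: out=0, reg = 0x49
clock 2: out=1, reg = 0xA4
clock 3: out=0, reg = 0x52
clock 4: out=0, reg = 0xA9
clock 5: out=1, reg = 0x54

0x54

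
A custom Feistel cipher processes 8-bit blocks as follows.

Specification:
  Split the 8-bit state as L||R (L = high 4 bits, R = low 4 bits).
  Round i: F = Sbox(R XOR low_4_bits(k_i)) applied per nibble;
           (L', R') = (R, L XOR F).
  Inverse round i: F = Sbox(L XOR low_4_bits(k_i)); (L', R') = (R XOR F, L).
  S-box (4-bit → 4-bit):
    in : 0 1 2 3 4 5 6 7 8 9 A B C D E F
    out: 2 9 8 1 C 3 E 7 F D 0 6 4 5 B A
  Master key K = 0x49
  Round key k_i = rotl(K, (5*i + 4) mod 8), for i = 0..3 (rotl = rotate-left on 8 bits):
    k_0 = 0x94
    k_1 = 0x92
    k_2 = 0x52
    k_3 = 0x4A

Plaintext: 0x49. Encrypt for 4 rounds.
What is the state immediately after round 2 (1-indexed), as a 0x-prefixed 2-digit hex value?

s_0 = plaintext = 0x49
s_1 = Round(s_0, k_0) = 0x91
s_2 = Round(s_1, k_1) = 0x18
s_3 = Round(s_2, k_2) = 0x81
s_4 = Round(s_3, k_3) = 0x1E

0x18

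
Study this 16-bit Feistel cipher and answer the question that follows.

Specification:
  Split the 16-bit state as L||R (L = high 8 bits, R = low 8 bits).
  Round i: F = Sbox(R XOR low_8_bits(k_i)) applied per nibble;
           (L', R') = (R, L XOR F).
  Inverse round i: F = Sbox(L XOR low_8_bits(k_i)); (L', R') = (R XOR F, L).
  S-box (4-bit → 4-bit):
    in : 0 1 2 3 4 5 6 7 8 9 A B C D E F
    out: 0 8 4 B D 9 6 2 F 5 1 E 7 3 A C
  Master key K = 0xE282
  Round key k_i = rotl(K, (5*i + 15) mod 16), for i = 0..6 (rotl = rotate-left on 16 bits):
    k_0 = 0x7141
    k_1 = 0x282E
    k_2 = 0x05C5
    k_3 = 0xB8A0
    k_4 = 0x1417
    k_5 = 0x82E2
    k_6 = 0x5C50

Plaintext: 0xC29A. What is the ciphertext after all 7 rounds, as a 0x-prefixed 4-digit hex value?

s_0 = plaintext = 0xC29A
s_1 = Round(s_0, k_0) = 0x9AFC
s_2 = Round(s_1, k_1) = 0xFCAE
s_3 = Round(s_2, k_2) = 0xAE92
s_4 = Round(s_3, k_3) = 0x921A
s_5 = Round(s_4, k_4) = 0x1A91
s_6 = Round(s_5, k_5) = 0x9131
s_7 = Round(s_6, k_6) = 0x31F9

0x31F9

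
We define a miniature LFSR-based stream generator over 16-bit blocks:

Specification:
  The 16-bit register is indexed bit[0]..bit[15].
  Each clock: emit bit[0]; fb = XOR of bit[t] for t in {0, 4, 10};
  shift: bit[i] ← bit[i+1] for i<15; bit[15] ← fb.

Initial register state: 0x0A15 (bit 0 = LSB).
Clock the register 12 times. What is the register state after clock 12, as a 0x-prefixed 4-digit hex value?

0x7360

reg_0 = 0x0A15
clock 1: out=1, reg = 0x050A
clock 2: out=0, reg = 0x8285
clock 3: out=1, reg = 0xC142
clock 4: out=0, reg = 0x60A1
clock 5: out=1, reg = 0xB050
clock 6: out=0, reg = 0xD828
clock 7: out=0, reg = 0x6C14
clock 8: out=0, reg = 0x360A
clock 9: out=0, reg = 0x9B05
clock 10: out=1, reg = 0xCD82
clock 11: out=0, reg = 0xE6C1
clock 12: out=1, reg = 0x7360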